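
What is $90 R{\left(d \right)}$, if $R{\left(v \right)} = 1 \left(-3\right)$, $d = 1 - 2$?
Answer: $-270$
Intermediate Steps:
$d = -1$
$R{\left(v \right)} = -3$
$90 R{\left(d \right)} = 90 \left(-3\right) = -270$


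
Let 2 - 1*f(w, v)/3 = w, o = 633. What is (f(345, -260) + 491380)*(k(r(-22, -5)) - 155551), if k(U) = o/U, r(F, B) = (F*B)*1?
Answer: -8389894331927/110 ≈ -7.6272e+10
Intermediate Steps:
r(F, B) = B*F (r(F, B) = (B*F)*1 = B*F)
k(U) = 633/U
f(w, v) = 6 - 3*w
(f(345, -260) + 491380)*(k(r(-22, -5)) - 155551) = ((6 - 3*345) + 491380)*(633/((-5*(-22))) - 155551) = ((6 - 1035) + 491380)*(633/110 - 155551) = (-1029 + 491380)*(633*(1/110) - 155551) = 490351*(633/110 - 155551) = 490351*(-17109977/110) = -8389894331927/110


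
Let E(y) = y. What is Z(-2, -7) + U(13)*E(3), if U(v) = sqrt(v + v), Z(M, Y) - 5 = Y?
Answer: -2 + 3*sqrt(26) ≈ 13.297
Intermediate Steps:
Z(M, Y) = 5 + Y
U(v) = sqrt(2)*sqrt(v) (U(v) = sqrt(2*v) = sqrt(2)*sqrt(v))
Z(-2, -7) + U(13)*E(3) = (5 - 7) + (sqrt(2)*sqrt(13))*3 = -2 + sqrt(26)*3 = -2 + 3*sqrt(26)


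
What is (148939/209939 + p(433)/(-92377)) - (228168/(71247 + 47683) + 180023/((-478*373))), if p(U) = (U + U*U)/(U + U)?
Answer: -41476459511705649603/205615159042036608130 ≈ -0.20172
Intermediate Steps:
p(U) = (U + U²)/(2*U) (p(U) = (U + U²)/((2*U)) = (U + U²)*(1/(2*U)) = (U + U²)/(2*U))
(148939/209939 + p(433)/(-92377)) - (228168/(71247 + 47683) + 180023/((-478*373))) = (148939/209939 + (½ + (½)*433)/(-92377)) - (228168/(71247 + 47683) + 180023/((-478*373))) = (148939*(1/209939) + (½ + 433/2)*(-1/92377)) - (228168/118930 + 180023/(-178294)) = (148939/209939 + 217*(-1/92377)) - (228168*(1/118930) + 180023*(-1/178294)) = (148939/209939 - 217/92377) - (114084/59465 - 180023/178294) = 13712981240/19393535003 - 1*9635425001/10602252710 = 13712981240/19393535003 - 9635425001/10602252710 = -41476459511705649603/205615159042036608130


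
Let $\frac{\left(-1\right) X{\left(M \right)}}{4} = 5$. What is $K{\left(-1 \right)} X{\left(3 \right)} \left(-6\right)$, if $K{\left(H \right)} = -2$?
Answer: $-240$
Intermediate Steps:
$X{\left(M \right)} = -20$ ($X{\left(M \right)} = \left(-4\right) 5 = -20$)
$K{\left(-1 \right)} X{\left(3 \right)} \left(-6\right) = \left(-2\right) \left(-20\right) \left(-6\right) = 40 \left(-6\right) = -240$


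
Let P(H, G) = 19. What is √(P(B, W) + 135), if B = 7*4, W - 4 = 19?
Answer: √154 ≈ 12.410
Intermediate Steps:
W = 23 (W = 4 + 19 = 23)
B = 28
√(P(B, W) + 135) = √(19 + 135) = √154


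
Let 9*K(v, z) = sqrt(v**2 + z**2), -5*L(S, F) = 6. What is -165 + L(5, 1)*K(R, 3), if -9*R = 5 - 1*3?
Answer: -165 - 2*sqrt(733)/135 ≈ -165.40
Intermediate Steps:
R = -2/9 (R = -(5 - 1*3)/9 = -(5 - 3)/9 = -1/9*2 = -2/9 ≈ -0.22222)
L(S, F) = -6/5 (L(S, F) = -1/5*6 = -6/5)
K(v, z) = sqrt(v**2 + z**2)/9
-165 + L(5, 1)*K(R, 3) = -165 - 2*sqrt((-2/9)**2 + 3**2)/15 = -165 - 2*sqrt(4/81 + 9)/15 = -165 - 2*sqrt(733/81)/15 = -165 - 2*sqrt(733)/9/15 = -165 - 2*sqrt(733)/135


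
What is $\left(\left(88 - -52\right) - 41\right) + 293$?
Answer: $392$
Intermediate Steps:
$\left(\left(88 - -52\right) - 41\right) + 293 = \left(\left(88 + 52\right) - 41\right) + 293 = \left(140 - 41\right) + 293 = 99 + 293 = 392$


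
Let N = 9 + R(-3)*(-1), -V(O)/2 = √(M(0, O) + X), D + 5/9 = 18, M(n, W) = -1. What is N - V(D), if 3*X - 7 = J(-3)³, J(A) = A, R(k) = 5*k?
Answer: 24 + 2*I*√69/3 ≈ 24.0 + 5.5378*I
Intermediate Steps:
D = 157/9 (D = -5/9 + 18 = 157/9 ≈ 17.444)
X = -20/3 (X = 7/3 + (⅓)*(-3)³ = 7/3 + (⅓)*(-27) = 7/3 - 9 = -20/3 ≈ -6.6667)
V(O) = -2*I*√69/3 (V(O) = -2*√(-1 - 20/3) = -2*I*√69/3)
N = 24 (N = 9 + (5*(-3))*(-1) = 9 - 15*(-1) = 9 + 15 = 24)
N - V(D) = 24 - (-2)*I*√69/3 = 24 + 2*I*√69/3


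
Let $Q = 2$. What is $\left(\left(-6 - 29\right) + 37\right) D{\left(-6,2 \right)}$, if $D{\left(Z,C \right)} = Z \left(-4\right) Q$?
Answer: $96$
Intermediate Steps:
$D{\left(Z,C \right)} = - 8 Z$ ($D{\left(Z,C \right)} = Z \left(-4\right) 2 = - 4 Z 2 = - 8 Z$)
$\left(\left(-6 - 29\right) + 37\right) D{\left(-6,2 \right)} = \left(\left(-6 - 29\right) + 37\right) \left(\left(-8\right) \left(-6\right)\right) = \left(-35 + 37\right) 48 = 2 \cdot 48 = 96$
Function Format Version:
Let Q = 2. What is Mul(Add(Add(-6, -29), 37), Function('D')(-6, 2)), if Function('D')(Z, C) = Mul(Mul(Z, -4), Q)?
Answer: 96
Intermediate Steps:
Function('D')(Z, C) = Mul(-8, Z) (Function('D')(Z, C) = Mul(Mul(Z, -4), 2) = Mul(Mul(-4, Z), 2) = Mul(-8, Z))
Mul(Add(Add(-6, -29), 37), Function('D')(-6, 2)) = Mul(Add(Add(-6, -29), 37), Mul(-8, -6)) = Mul(Add(-35, 37), 48) = Mul(2, 48) = 96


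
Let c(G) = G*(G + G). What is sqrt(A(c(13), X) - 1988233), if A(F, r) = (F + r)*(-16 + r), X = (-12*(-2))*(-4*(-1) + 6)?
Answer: 3*I*sqrt(206529) ≈ 1363.4*I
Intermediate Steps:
X = 240 (X = 24*(4 + 6) = 24*10 = 240)
c(G) = 2*G**2 (c(G) = G*(2*G) = 2*G**2)
A(F, r) = (-16 + r)*(F + r)
sqrt(A(c(13), X) - 1988233) = sqrt((240**2 - 32*13**2 - 16*240 + (2*13**2)*240) - 1988233) = sqrt((57600 - 32*169 - 3840 + (2*169)*240) - 1988233) = sqrt((57600 - 16*338 - 3840 + 338*240) - 1988233) = sqrt((57600 - 5408 - 3840 + 81120) - 1988233) = sqrt(129472 - 1988233) = sqrt(-1858761) = 3*I*sqrt(206529)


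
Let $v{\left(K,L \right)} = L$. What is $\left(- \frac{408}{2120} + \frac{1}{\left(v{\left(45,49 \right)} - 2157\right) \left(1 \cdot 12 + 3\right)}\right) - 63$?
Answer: $- \frac{105901757}{1675860} \approx -63.193$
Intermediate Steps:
$\left(- \frac{408}{2120} + \frac{1}{\left(v{\left(45,49 \right)} - 2157\right) \left(1 \cdot 12 + 3\right)}\right) - 63 = \left(- \frac{408}{2120} + \frac{1}{\left(49 - 2157\right) \left(1 \cdot 12 + 3\right)}\right) - 63 = \left(\left(-408\right) \frac{1}{2120} + \frac{1}{\left(-2108\right) \left(12 + 3\right)}\right) - 63 = \left(- \frac{51}{265} - \frac{1}{2108 \cdot 15}\right) - 63 = \left(- \frac{51}{265} - \frac{1}{31620}\right) - 63 = - \frac{322577}{1675860} - 63 = - \frac{105901757}{1675860}$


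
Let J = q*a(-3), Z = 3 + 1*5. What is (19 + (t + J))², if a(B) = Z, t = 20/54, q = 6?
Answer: 3308761/729 ≈ 4538.8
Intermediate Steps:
t = 10/27 (t = 20*(1/54) = 10/27 ≈ 0.37037)
Z = 8 (Z = 3 + 5 = 8)
a(B) = 8
J = 48 (J = 6*8 = 48)
(19 + (t + J))² = (19 + (10/27 + 48))² = (19 + 1306/27)² = (1819/27)² = 3308761/729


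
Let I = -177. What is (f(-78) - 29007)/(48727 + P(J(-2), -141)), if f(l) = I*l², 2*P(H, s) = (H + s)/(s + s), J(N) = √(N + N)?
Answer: -3428199962916300/151053922588913 - 249485400*I/151053922588913 ≈ -22.695 - 1.6516e-6*I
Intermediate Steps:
J(N) = √2*√N (J(N) = √(2*N) = √2*√N)
P(H, s) = (H + s)/(4*s) (P(H, s) = ((H + s)/(s + s))/2 = ((H + s)/((2*s)))/2 = ((H + s)*(1/(2*s)))/2 = ((H + s)/(2*s))/2 = (H + s)/(4*s))
f(l) = -177*l²
(f(-78) - 29007)/(48727 + P(J(-2), -141)) = (-177*(-78)² - 29007)/(48727 + (¼)*(√2*√(-2) - 141)/(-141)) = (-177*6084 - 29007)/(48727 + (¼)*(-1/141)*(√2*(I*√2) - 141)) = (-1076868 - 29007)/(48727 + (¼)*(-1/141)*(2*I - 141)) = -1105875/(48727 + (¼)*(-1/141)*(-141 + 2*I)) = -1105875/(48727 + (¼ - I/282)) = -1105875*318096*(194909/4 + I/282)/755269612944565 = -70354882800*(194909/4 + I/282)/151053922588913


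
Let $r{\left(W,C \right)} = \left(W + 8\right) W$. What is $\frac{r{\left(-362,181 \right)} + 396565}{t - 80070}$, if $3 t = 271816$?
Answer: $\frac{1574139}{31606} \approx 49.805$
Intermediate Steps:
$r{\left(W,C \right)} = W \left(8 + W\right)$ ($r{\left(W,C \right)} = \left(8 + W\right) W = W \left(8 + W\right)$)
$t = \frac{271816}{3}$ ($t = \frac{1}{3} \cdot 271816 = \frac{271816}{3} \approx 90605.0$)
$\frac{r{\left(-362,181 \right)} + 396565}{t - 80070} = \frac{- 362 \left(8 - 362\right) + 396565}{\frac{271816}{3} - 80070} = \frac{\left(-362\right) \left(-354\right) + 396565}{\frac{31606}{3}} = \left(128148 + 396565\right) \frac{3}{31606} = 524713 \cdot \frac{3}{31606} = \frac{1574139}{31606}$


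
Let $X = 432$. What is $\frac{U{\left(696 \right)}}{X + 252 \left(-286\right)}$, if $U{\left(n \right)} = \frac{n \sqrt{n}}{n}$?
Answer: $- \frac{\sqrt{174}}{35820} \approx -0.00036826$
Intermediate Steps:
$U{\left(n \right)} = \sqrt{n}$ ($U{\left(n \right)} = \frac{n^{\frac{3}{2}}}{n} = \sqrt{n}$)
$\frac{U{\left(696 \right)}}{X + 252 \left(-286\right)} = \frac{\sqrt{696}}{432 + 252 \left(-286\right)} = \frac{2 \sqrt{174}}{432 - 72072} = \frac{2 \sqrt{174}}{-71640} = 2 \sqrt{174} \left(- \frac{1}{71640}\right) = - \frac{\sqrt{174}}{35820}$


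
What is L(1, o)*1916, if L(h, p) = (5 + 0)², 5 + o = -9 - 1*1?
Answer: 47900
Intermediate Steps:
o = -15 (o = -5 + (-9 - 1*1) = -5 + (-9 - 1) = -5 - 10 = -15)
L(h, p) = 25 (L(h, p) = 5² = 25)
L(1, o)*1916 = 25*1916 = 47900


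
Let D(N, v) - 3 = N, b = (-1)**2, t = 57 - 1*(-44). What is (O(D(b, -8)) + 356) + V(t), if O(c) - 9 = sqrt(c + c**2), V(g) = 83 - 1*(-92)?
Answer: 540 + 2*sqrt(5) ≈ 544.47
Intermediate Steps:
t = 101 (t = 57 + 44 = 101)
b = 1
D(N, v) = 3 + N
V(g) = 175 (V(g) = 83 + 92 = 175)
O(c) = 9 + sqrt(c + c**2)
(O(D(b, -8)) + 356) + V(t) = ((9 + sqrt((3 + 1)*(1 + (3 + 1)))) + 356) + 175 = ((9 + sqrt(4*(1 + 4))) + 356) + 175 = ((9 + sqrt(4*5)) + 356) + 175 = ((9 + sqrt(20)) + 356) + 175 = ((9 + 2*sqrt(5)) + 356) + 175 = (365 + 2*sqrt(5)) + 175 = 540 + 2*sqrt(5)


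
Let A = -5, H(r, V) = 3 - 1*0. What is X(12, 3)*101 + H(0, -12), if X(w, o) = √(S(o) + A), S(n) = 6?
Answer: 104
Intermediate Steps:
H(r, V) = 3 (H(r, V) = 3 + 0 = 3)
X(w, o) = 1 (X(w, o) = √(6 - 5) = √1 = 1)
X(12, 3)*101 + H(0, -12) = 1*101 + 3 = 101 + 3 = 104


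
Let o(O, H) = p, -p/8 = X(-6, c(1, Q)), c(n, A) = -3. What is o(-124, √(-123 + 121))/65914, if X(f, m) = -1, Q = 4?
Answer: 4/32957 ≈ 0.00012137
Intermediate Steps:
p = 8 (p = -8*(-1) = 8)
o(O, H) = 8
o(-124, √(-123 + 121))/65914 = 8/65914 = 8*(1/65914) = 4/32957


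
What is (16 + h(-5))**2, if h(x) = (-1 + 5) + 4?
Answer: 576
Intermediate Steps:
h(x) = 8 (h(x) = 4 + 4 = 8)
(16 + h(-5))**2 = (16 + 8)**2 = 24**2 = 576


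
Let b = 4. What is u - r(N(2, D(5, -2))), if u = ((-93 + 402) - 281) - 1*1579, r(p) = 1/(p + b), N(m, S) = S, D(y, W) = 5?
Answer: -13960/9 ≈ -1551.1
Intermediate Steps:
r(p) = 1/(4 + p) (r(p) = 1/(p + 4) = 1/(4 + p))
u = -1551 (u = (309 - 281) - 1579 = 28 - 1579 = -1551)
u - r(N(2, D(5, -2))) = -1551 - 1/(4 + 5) = -1551 - 1/9 = -1551 - 1*⅑ = -1551 - ⅑ = -13960/9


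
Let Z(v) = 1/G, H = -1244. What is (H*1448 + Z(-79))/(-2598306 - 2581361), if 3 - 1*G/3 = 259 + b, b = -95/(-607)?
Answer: 840241797439/2416112648487 ≈ 0.34777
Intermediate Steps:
b = 95/607 (b = -95*(-1/607) = 95/607 ≈ 0.15651)
G = -466461/607 (G = 9 - 3*(259 + 95/607) = 9 - 3*157308/607 = 9 - 471924/607 = -466461/607 ≈ -768.47)
Z(v) = -607/466461 (Z(v) = 1/(-466461/607) = -607/466461)
(H*1448 + Z(-79))/(-2598306 - 2581361) = (-1244*1448 - 607/466461)/(-2598306 - 2581361) = (-1801312 - 607/466461)/(-5179667) = -840241797439/466461*(-1/5179667) = 840241797439/2416112648487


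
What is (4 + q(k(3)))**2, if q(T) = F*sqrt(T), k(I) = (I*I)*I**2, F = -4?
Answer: 1024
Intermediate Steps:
k(I) = I**4 (k(I) = I**2*I**2 = I**4)
q(T) = -4*sqrt(T)
(4 + q(k(3)))**2 = (4 - 4*sqrt(3**4))**2 = (4 - 4*sqrt(81))**2 = (4 - 4*9)**2 = (4 - 36)**2 = (-32)**2 = 1024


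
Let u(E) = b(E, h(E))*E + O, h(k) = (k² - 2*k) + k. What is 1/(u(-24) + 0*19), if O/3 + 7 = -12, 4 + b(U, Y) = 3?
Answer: -1/33 ≈ -0.030303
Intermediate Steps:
h(k) = k² - k
b(U, Y) = -1 (b(U, Y) = -4 + 3 = -1)
O = -57 (O = -21 + 3*(-12) = -21 - 36 = -57)
u(E) = -57 - E (u(E) = -E - 57 = -57 - E)
1/(u(-24) + 0*19) = 1/((-57 - 1*(-24)) + 0*19) = 1/((-57 + 24) + 0) = 1/(-33 + 0) = 1/(-33) = -1/33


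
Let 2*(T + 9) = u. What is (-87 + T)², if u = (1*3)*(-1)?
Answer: 38025/4 ≈ 9506.3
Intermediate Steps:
u = -3 (u = 3*(-1) = -3)
T = -21/2 (T = -9 + (½)*(-3) = -9 - 3/2 = -21/2 ≈ -10.500)
(-87 + T)² = (-87 - 21/2)² = (-195/2)² = 38025/4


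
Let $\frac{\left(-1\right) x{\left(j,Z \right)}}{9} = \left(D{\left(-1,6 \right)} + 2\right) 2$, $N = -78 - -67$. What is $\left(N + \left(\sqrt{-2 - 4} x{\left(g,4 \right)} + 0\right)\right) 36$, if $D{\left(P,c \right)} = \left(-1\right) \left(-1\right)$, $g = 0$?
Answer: $-396 - 1944 i \sqrt{6} \approx -396.0 - 4761.8 i$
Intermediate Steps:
$N = -11$ ($N = -78 + 67 = -11$)
$D{\left(P,c \right)} = 1$
$x{\left(j,Z \right)} = -54$ ($x{\left(j,Z \right)} = - 9 \left(1 + 2\right) 2 = - 9 \cdot 3 \cdot 2 = \left(-9\right) 6 = -54$)
$\left(N + \left(\sqrt{-2 - 4} x{\left(g,4 \right)} + 0\right)\right) 36 = \left(-11 + \left(\sqrt{-2 - 4} \left(-54\right) + 0\right)\right) 36 = \left(-11 + \left(\sqrt{-6} \left(-54\right) + 0\right)\right) 36 = \left(-11 + \left(i \sqrt{6} \left(-54\right) + 0\right)\right) 36 = \left(-11 + \left(- 54 i \sqrt{6} + 0\right)\right) 36 = \left(-11 - 54 i \sqrt{6}\right) 36 = -396 - 1944 i \sqrt{6}$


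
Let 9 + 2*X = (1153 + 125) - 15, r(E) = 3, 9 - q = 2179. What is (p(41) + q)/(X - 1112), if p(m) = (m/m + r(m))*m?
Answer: 2006/485 ≈ 4.1361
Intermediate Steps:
q = -2170 (q = 9 - 1*2179 = 9 - 2179 = -2170)
X = 627 (X = -9/2 + ((1153 + 125) - 15)/2 = -9/2 + (1278 - 15)/2 = -9/2 + (1/2)*1263 = -9/2 + 1263/2 = 627)
p(m) = 4*m (p(m) = (m/m + 3)*m = (1 + 3)*m = 4*m)
(p(41) + q)/(X - 1112) = (4*41 - 2170)/(627 - 1112) = (164 - 2170)/(-485) = -2006*(-1/485) = 2006/485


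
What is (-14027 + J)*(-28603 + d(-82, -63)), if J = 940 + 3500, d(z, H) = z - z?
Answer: 274216961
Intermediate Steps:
d(z, H) = 0
J = 4440
(-14027 + J)*(-28603 + d(-82, -63)) = (-14027 + 4440)*(-28603 + 0) = -9587*(-28603) = 274216961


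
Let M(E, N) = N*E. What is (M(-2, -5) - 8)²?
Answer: 4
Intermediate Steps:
M(E, N) = E*N
(M(-2, -5) - 8)² = (-2*(-5) - 8)² = (10 - 8)² = 2² = 4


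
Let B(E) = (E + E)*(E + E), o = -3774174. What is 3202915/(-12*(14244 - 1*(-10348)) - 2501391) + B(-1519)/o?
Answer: -1263281750533/351815290671 ≈ -3.5908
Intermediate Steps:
B(E) = 4*E² (B(E) = (2*E)*(2*E) = 4*E²)
3202915/(-12*(14244 - 1*(-10348)) - 2501391) + B(-1519)/o = 3202915/(-12*(14244 - 1*(-10348)) - 2501391) + (4*(-1519)²)/(-3774174) = 3202915/(-12*(14244 + 10348) - 2501391) + (4*2307361)*(-1/3774174) = 3202915/(-12*24592 - 2501391) + 9229444*(-1/3774174) = 3202915/(-295104 - 2501391) - 4614722/1887087 = 3202915/(-2796495) - 4614722/1887087 = 3202915*(-1/2796495) - 4614722/1887087 = -640583/559299 - 4614722/1887087 = -1263281750533/351815290671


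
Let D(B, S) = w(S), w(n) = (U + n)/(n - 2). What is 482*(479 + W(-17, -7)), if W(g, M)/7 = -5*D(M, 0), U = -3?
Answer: 205573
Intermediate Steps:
w(n) = (-3 + n)/(-2 + n) (w(n) = (-3 + n)/(n - 2) = (-3 + n)/(-2 + n))
D(B, S) = (-3 + S)/(-2 + S)
W(g, M) = -105/2 (W(g, M) = 7*(-5*(-3 + 0)/(-2 + 0)) = 7*(-5*(-3)/(-2)) = 7*(-(-5)*(-3)/2) = 7*(-5*3/2) = 7*(-15/2) = -105/2)
482*(479 + W(-17, -7)) = 482*(479 - 105/2) = 482*(853/2) = 205573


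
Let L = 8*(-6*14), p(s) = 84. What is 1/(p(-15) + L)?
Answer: -1/588 ≈ -0.0017007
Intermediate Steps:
L = -672 (L = 8*(-84) = -672)
1/(p(-15) + L) = 1/(84 - 672) = 1/(-588) = -1/588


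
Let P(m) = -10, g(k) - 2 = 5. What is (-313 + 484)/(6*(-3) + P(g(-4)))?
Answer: -171/28 ≈ -6.1071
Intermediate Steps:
g(k) = 7 (g(k) = 2 + 5 = 7)
(-313 + 484)/(6*(-3) + P(g(-4))) = (-313 + 484)/(6*(-3) - 10) = 171/(-18 - 10) = 171/(-28) = 171*(-1/28) = -171/28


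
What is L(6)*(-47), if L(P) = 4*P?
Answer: -1128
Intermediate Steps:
L(6)*(-47) = (4*6)*(-47) = 24*(-47) = -1128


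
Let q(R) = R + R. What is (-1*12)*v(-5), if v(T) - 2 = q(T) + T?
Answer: 156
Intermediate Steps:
q(R) = 2*R
v(T) = 2 + 3*T (v(T) = 2 + (2*T + T) = 2 + 3*T)
(-1*12)*v(-5) = (-1*12)*(2 + 3*(-5)) = -12*(2 - 15) = -12*(-13) = 156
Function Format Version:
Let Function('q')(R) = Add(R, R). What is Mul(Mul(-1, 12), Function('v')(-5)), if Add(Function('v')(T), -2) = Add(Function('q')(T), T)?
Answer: 156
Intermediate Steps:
Function('q')(R) = Mul(2, R)
Function('v')(T) = Add(2, Mul(3, T)) (Function('v')(T) = Add(2, Add(Mul(2, T), T)) = Add(2, Mul(3, T)))
Mul(Mul(-1, 12), Function('v')(-5)) = Mul(Mul(-1, 12), Add(2, Mul(3, -5))) = Mul(-12, Add(2, -15)) = Mul(-12, -13) = 156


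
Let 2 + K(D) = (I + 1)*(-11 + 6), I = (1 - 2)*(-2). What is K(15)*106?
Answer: -1802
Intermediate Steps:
I = 2 (I = -1*(-2) = 2)
K(D) = -17 (K(D) = -2 + (2 + 1)*(-11 + 6) = -2 + 3*(-5) = -2 - 15 = -17)
K(15)*106 = -17*106 = -1802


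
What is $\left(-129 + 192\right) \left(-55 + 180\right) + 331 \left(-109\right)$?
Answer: $-28204$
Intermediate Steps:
$\left(-129 + 192\right) \left(-55 + 180\right) + 331 \left(-109\right) = 63 \cdot 125 - 36079 = 7875 - 36079 = -28204$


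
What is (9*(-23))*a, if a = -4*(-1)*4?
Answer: -3312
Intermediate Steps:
a = 16 (a = 4*4 = 16)
(9*(-23))*a = (9*(-23))*16 = -207*16 = -3312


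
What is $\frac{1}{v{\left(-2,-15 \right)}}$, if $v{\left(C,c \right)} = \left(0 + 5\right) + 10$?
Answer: $\frac{1}{15} \approx 0.066667$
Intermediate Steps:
$v{\left(C,c \right)} = 15$ ($v{\left(C,c \right)} = 5 + 10 = 15$)
$\frac{1}{v{\left(-2,-15 \right)}} = \frac{1}{15}$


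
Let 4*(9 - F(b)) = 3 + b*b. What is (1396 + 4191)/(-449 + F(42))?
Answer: -22348/3527 ≈ -6.3363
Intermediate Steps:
F(b) = 33/4 - b²/4 (F(b) = 9 - (3 + b*b)/4 = 9 - (3 + b²)/4 = 9 + (-¾ - b²/4) = 33/4 - b²/4)
(1396 + 4191)/(-449 + F(42)) = (1396 + 4191)/(-449 + (33/4 - ¼*42²)) = 5587/(-449 + (33/4 - ¼*1764)) = 5587/(-449 + (33/4 - 441)) = 5587/(-449 - 1731/4) = 5587/(-3527/4) = 5587*(-4/3527) = -22348/3527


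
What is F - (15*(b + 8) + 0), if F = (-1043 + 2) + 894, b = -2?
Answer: -237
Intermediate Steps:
F = -147 (F = -1041 + 894 = -147)
F - (15*(b + 8) + 0) = -147 - (15*(-2 + 8) + 0) = -147 - (15*6 + 0) = -147 - (90 + 0) = -147 - 1*90 = -147 - 90 = -237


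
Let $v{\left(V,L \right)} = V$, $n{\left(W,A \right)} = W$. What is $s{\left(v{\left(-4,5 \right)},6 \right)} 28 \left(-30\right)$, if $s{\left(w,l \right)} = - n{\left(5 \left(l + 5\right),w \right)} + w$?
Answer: $49560$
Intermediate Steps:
$s{\left(w,l \right)} = -25 + w - 5 l$ ($s{\left(w,l \right)} = - 5 \left(l + 5\right) + w = - 5 \left(5 + l\right) + w = - (25 + 5 l) + w = \left(-25 - 5 l\right) + w = -25 + w - 5 l$)
$s{\left(v{\left(-4,5 \right)},6 \right)} 28 \left(-30\right) = \left(-25 - 4 - 30\right) 28 \left(-30\right) = \left(-59\right) 28 \left(-30\right) = \left(-1652\right) \left(-30\right) = 49560$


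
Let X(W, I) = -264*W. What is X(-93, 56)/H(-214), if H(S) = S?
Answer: -12276/107 ≈ -114.73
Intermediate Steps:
X(-93, 56)/H(-214) = -264*(-93)/(-214) = 24552*(-1/214) = -12276/107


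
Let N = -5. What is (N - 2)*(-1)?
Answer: 7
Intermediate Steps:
(N - 2)*(-1) = (-5 - 2)*(-1) = -7*(-1) = 7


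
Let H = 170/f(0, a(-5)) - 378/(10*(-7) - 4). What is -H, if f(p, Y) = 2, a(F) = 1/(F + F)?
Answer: -3334/37 ≈ -90.108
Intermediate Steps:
a(F) = 1/(2*F)
H = 3334/37 (H = 170/2 - 378/(10*(-7) - 4) = 170*(½) - 378/(-70 - 4) = 85 - 378/(-74) = 85 - 378*(-1/74) = 85 + 189/37 = 3334/37 ≈ 90.108)
-H = -1*3334/37 = -3334/37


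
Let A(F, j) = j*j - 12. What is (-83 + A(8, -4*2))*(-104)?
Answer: 3224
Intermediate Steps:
A(F, j) = -12 + j² (A(F, j) = j² - 12 = -12 + j²)
(-83 + A(8, -4*2))*(-104) = (-83 + (-12 + (-4*2)²))*(-104) = (-83 + (-12 + (-8)²))*(-104) = (-83 + (-12 + 64))*(-104) = (-83 + 52)*(-104) = -31*(-104) = 3224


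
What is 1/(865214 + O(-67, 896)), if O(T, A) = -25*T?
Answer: 1/866889 ≈ 1.1536e-6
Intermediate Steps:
1/(865214 + O(-67, 896)) = 1/(865214 - 25*(-67)) = 1/(865214 + 1675) = 1/866889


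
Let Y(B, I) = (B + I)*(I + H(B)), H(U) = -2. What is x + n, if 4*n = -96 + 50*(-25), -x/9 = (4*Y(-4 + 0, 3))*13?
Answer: 263/2 ≈ 131.50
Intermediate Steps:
Y(B, I) = (-2 + I)*(B + I) (Y(B, I) = (B + I)*(I - 2) = (B + I)*(-2 + I) = (-2 + I)*(B + I))
x = 468 (x = -9*4*(3² - 2*(-4 + 0) - 2*3 + (-4 + 0)*3)*13 = -9*4*(9 - 2*(-4) - 6 - 4*3)*13 = -9*4*(9 + 8 - 6 - 12)*13 = -9*4*(-1)*13 = -(-36)*13 = -9*(-52) = 468)
n = -673/2 (n = (-96 + 50*(-25))/4 = (-96 - 1250)/4 = (¼)*(-1346) = -673/2 ≈ -336.50)
x + n = 468 - 673/2 = 263/2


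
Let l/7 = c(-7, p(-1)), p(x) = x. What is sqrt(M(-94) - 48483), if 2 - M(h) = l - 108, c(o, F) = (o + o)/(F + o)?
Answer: I*sqrt(193541)/2 ≈ 219.97*I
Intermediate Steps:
c(o, F) = 2*o/(F + o) (c(o, F) = (2*o)/(F + o) = 2*o/(F + o))
l = 49/4 (l = 7*(2*(-7)/(-1 - 7)) = 7*(2*(-7)/(-8)) = 7*(2*(-7)*(-1/8)) = 7*(7/4) = 49/4 ≈ 12.250)
M(h) = 391/4 (M(h) = 2 - (49/4 - 108) = 2 - 1*(-383/4) = 2 + 383/4 = 391/4)
sqrt(M(-94) - 48483) = sqrt(391/4 - 48483) = sqrt(-193541/4) = I*sqrt(193541)/2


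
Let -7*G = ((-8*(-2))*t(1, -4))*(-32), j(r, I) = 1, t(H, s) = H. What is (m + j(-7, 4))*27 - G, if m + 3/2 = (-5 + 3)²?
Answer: 299/14 ≈ 21.357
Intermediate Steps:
m = 5/2 (m = -3/2 + (-5 + 3)² = -3/2 + (-2)² = -3/2 + 4 = 5/2 ≈ 2.5000)
G = 512/7 (G = --8*(-2)*1*(-32)/7 = -16*1*(-32)/7 = -16*(-32)/7 = -⅐*(-512) = 512/7 ≈ 73.143)
(m + j(-7, 4))*27 - G = (5/2 + 1)*27 - 1*512/7 = (7/2)*27 - 512/7 = 189/2 - 512/7 = 299/14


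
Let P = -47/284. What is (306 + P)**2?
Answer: 7544138449/80656 ≈ 93535.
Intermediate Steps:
P = -47/284 (P = -47*1/284 = -47/284 ≈ -0.16549)
(306 + P)**2 = (306 - 47/284)**2 = (86857/284)**2 = 7544138449/80656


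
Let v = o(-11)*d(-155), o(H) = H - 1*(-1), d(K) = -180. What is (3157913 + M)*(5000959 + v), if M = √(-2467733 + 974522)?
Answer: 15798277681967 + 5002759*I*√1493211 ≈ 1.5798e+13 + 6.1132e+9*I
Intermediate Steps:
M = I*√1493211 (M = √(-1493211) = I*√1493211 ≈ 1222.0*I)
o(H) = 1 + H (o(H) = H + 1 = 1 + H)
v = 1800 (v = (1 - 11)*(-180) = -10*(-180) = 1800)
(3157913 + M)*(5000959 + v) = (3157913 + I*√1493211)*(5000959 + 1800) = (3157913 + I*√1493211)*5002759 = 15798277681967 + 5002759*I*√1493211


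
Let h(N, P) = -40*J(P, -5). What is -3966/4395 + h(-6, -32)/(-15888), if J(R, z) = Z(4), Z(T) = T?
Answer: -1298096/1454745 ≈ -0.89232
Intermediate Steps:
J(R, z) = 4
h(N, P) = -160 (h(N, P) = -40*4 = -160)
-3966/4395 + h(-6, -32)/(-15888) = -3966/4395 - 160/(-15888) = -3966*1/4395 - 160*(-1/15888) = -1322/1465 + 10/993 = -1298096/1454745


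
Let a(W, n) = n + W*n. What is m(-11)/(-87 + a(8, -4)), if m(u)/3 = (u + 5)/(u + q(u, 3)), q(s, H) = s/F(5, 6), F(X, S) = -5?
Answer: -15/902 ≈ -0.016630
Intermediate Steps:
q(s, H) = -s/5 (q(s, H) = s/(-5) = s*(-⅕) = -s/5)
m(u) = 15*(5 + u)/(4*u) (m(u) = 3*((u + 5)/(u - u/5)) = 3*((5 + u)/((4*u/5))) = 3*((5 + u)*(5/(4*u))) = 3*(5*(5 + u)/(4*u)) = 15*(5 + u)/(4*u))
m(-11)/(-87 + a(8, -4)) = ((15/4)*(5 - 11)/(-11))/(-87 - 4*(1 + 8)) = ((15/4)*(-1/11)*(-6))/(-87 - 4*9) = 45/(22*(-87 - 36)) = (45/22)/(-123) = (45/22)*(-1/123) = -15/902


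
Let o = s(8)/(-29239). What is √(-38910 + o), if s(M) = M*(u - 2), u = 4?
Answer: I*√33264903465934/29239 ≈ 197.26*I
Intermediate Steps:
s(M) = 2*M (s(M) = M*(4 - 2) = M*2 = 2*M)
o = -16/29239 (o = (2*8)/(-29239) = 16*(-1/29239) = -16/29239 ≈ -0.00054721)
√(-38910 + o) = √(-38910 - 16/29239) = √(-1137689506/29239) = I*√33264903465934/29239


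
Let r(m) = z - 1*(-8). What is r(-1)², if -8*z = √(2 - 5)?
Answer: (64 - I*√3)²/64 ≈ 63.953 - 3.4641*I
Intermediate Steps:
z = -I*√3/8 (z = -√(2 - 5)/8 = -I*√3/8 ≈ -0.21651*I)
r(m) = 8 - I*√3/8 (r(m) = -I*√3/8 - 1*(-8) = -I*√3/8 + 8 = 8 - I*√3/8)
r(-1)² = (8 - I*√3/8)²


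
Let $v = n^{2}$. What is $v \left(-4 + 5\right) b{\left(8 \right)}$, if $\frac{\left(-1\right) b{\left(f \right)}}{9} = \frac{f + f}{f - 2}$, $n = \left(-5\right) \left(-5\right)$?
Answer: $-15000$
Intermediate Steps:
$n = 25$
$v = 625$ ($v = 25^{2} = 625$)
$b{\left(f \right)} = - \frac{18 f}{-2 + f}$ ($b{\left(f \right)} = - 9 \frac{f + f}{f - 2} = - 9 \frac{2 f}{-2 + f} = - \frac{18 f}{-2 + f}$)
$v \left(-4 + 5\right) b{\left(8 \right)} = 625 \left(-4 + 5\right) \left(\left(-18\right) 8 \frac{1}{-2 + 8}\right) = 625 \cdot 1 \left(\left(-18\right) 8 \cdot \frac{1}{6}\right) = 625 \left(\left(-18\right) 8 \cdot \frac{1}{6}\right) = 625 \left(-24\right) = -15000$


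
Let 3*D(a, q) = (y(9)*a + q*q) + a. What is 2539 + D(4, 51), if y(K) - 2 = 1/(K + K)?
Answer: 92072/27 ≈ 3410.1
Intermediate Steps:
y(K) = 2 + 1/(2*K) (y(K) = 2 + 1/(K + K) = 2 + 1/(2*K))
D(a, q) = q²/3 + 55*a/54 (D(a, q) = (((2 + (½)/9)*a + q*q) + a)/3 = (((2 + (½)*(⅑))*a + q²) + a)/3 = (((2 + 1/18)*a + q²) + a)/3 = ((37*a/18 + q²) + a)/3 = ((q² + 37*a/18) + a)/3 = (q² + 55*a/18)/3 = q²/3 + 55*a/54)
2539 + D(4, 51) = 2539 + ((⅓)*51² + (55/54)*4) = 2539 + ((⅓)*2601 + 110/27) = 2539 + (867 + 110/27) = 2539 + 23519/27 = 92072/27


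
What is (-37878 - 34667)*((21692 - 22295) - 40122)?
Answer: 2954395125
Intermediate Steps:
(-37878 - 34667)*((21692 - 22295) - 40122) = -72545*(-603 - 40122) = -72545*(-40725) = 2954395125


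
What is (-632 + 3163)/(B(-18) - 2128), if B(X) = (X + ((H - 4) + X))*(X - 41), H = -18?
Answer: 2531/1294 ≈ 1.9559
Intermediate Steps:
B(X) = (-41 + X)*(-22 + 2*X) (B(X) = (X + ((-18 - 4) + X))*(X - 41) = (X + (-22 + X))*(-41 + X) = (-22 + 2*X)*(-41 + X) = (-41 + X)*(-22 + 2*X))
(-632 + 3163)/(B(-18) - 2128) = (-632 + 3163)/((902 - 104*(-18) + 2*(-18)²) - 2128) = 2531/((902 + 1872 + 2*324) - 2128) = 2531/((902 + 1872 + 648) - 2128) = 2531/(3422 - 2128) = 2531/1294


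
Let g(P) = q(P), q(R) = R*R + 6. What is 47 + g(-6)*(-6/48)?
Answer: 167/4 ≈ 41.750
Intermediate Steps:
q(R) = 6 + R² (q(R) = R² + 6 = 6 + R²)
g(P) = 6 + P²
47 + g(-6)*(-6/48) = 47 + (6 + (-6)²)*(-6/48) = 47 + (6 + 36)*(-6*1/48) = 47 + 42*(-⅛) = 47 - 21/4 = 167/4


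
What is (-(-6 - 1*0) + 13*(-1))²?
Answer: 49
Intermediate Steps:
(-(-6 - 1*0) + 13*(-1))² = (-(-6 + 0) - 13)² = (-1*(-6) - 13)² = (6 - 13)² = (-7)² = 49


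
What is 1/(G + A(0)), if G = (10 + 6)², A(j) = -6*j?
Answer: 1/256 ≈ 0.0039063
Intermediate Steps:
G = 256 (G = 16² = 256)
1/(G + A(0)) = 1/(256 - 6*0) = 1/(256 + 0) = 1/256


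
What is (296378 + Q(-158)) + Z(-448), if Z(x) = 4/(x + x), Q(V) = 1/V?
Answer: 5244704897/17696 ≈ 2.9638e+5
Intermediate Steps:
Z(x) = 2/x (Z(x) = 4/((2*x)) = 4*(1/(2*x)) = 2/x)
(296378 + Q(-158)) + Z(-448) = (296378 + 1/(-158)) + 2/(-448) = (296378 - 1/158) + 2*(-1/448) = 46827723/158 - 1/224 = 5244704897/17696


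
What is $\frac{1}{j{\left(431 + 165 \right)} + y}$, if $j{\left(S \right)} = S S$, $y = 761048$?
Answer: $\frac{1}{1116264} \approx 8.9585 \cdot 10^{-7}$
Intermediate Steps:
$j{\left(S \right)} = S^{2}$
$\frac{1}{j{\left(431 + 165 \right)} + y} = \frac{1}{\left(431 + 165\right)^{2} + 761048} = \frac{1}{596^{2} + 761048} = \frac{1}{355216 + 761048} = \frac{1}{1116264}$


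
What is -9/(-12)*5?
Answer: 15/4 ≈ 3.7500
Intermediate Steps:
-9/(-12)*5 = -9*(-1/12)*5 = (¾)*5 = 15/4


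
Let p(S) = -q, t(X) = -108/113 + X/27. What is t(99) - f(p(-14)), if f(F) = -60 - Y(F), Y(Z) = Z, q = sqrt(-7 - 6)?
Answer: 21259/339 - I*sqrt(13) ≈ 62.711 - 3.6056*I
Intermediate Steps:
q = I*sqrt(13) (q = sqrt(-13) = I*sqrt(13) ≈ 3.6056*I)
t(X) = -108/113 + X/27 (t(X) = -108*1/113 + X*(1/27) = -108/113 + X/27)
p(S) = -I*sqrt(13)
f(F) = -60 - F
t(99) - f(p(-14)) = (-108/113 + (1/27)*99) - (-60 - (-1)*I*sqrt(13)) = (-108/113 + 11/3) - (-60 + I*sqrt(13)) = 919/339 + (60 - I*sqrt(13)) = 21259/339 - I*sqrt(13)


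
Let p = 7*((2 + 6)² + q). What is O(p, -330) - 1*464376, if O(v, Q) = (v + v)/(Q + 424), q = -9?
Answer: -21825287/47 ≈ -4.6437e+5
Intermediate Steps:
p = 385 (p = 7*((2 + 6)² - 9) = 7*(8² - 9) = 7*(64 - 9) = 7*55 = 385)
O(v, Q) = 2*v/(424 + Q) (O(v, Q) = (2*v)/(424 + Q) = 2*v/(424 + Q))
O(p, -330) - 1*464376 = 2*385/(424 - 330) - 1*464376 = 2*385/94 - 464376 = 2*385*(1/94) - 464376 = 385/47 - 464376 = -21825287/47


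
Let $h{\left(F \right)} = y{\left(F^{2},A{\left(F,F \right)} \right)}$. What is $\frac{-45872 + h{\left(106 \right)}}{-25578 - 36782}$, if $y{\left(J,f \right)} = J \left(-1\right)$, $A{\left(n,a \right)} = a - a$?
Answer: $\frac{14277}{15590} \approx 0.91578$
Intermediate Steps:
$A{\left(n,a \right)} = 0$
$y{\left(J,f \right)} = - J$
$h{\left(F \right)} = - F^{2}$
$\frac{-45872 + h{\left(106 \right)}}{-25578 - 36782} = \frac{-45872 - 106^{2}}{-25578 - 36782} = \frac{-45872 - 11236}{-62360} = \left(-45872 - 11236\right) \left(- \frac{1}{62360}\right) = \left(-57108\right) \left(- \frac{1}{62360}\right) = \frac{14277}{15590}$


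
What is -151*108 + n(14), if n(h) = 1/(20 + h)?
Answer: -554471/34 ≈ -16308.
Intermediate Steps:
-151*108 + n(14) = -151*108 + 1/(20 + 14) = -16308 + 1/34 = -554471/34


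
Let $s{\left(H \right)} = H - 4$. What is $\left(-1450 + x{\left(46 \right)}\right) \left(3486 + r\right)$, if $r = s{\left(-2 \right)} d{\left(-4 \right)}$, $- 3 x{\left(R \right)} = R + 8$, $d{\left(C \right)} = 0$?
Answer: $-5117448$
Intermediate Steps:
$x{\left(R \right)} = - \frac{8}{3} - \frac{R}{3}$ ($x{\left(R \right)} = - \frac{R + 8}{3} = - \frac{8 + R}{3} = - \frac{8}{3} - \frac{R}{3}$)
$s{\left(H \right)} = -4 + H$
$r = 0$ ($r = \left(-4 - 2\right) 0 = \left(-6\right) 0 = 0$)
$\left(-1450 + x{\left(46 \right)}\right) \left(3486 + r\right) = \left(-1450 - 18\right) \left(3486 + 0\right) = \left(-1450 - 18\right) 3486 = \left(-1468\right) 3486 = -5117448$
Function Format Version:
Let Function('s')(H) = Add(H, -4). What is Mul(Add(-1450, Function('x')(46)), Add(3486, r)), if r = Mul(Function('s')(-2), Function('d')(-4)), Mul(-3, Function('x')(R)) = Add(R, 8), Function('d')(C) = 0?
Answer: -5117448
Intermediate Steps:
Function('x')(R) = Add(Rational(-8, 3), Mul(Rational(-1, 3), R)) (Function('x')(R) = Mul(Rational(-1, 3), Add(R, 8)) = Mul(Rational(-1, 3), Add(8, R)) = Add(Rational(-8, 3), Mul(Rational(-1, 3), R)))
Function('s')(H) = Add(-4, H)
r = 0 (r = Mul(Add(-4, -2), 0) = Mul(-6, 0) = 0)
Mul(Add(-1450, Function('x')(46)), Add(3486, r)) = Mul(Add(-1450, Add(Rational(-8, 3), Mul(Rational(-1, 3), 46))), Add(3486, 0)) = Mul(Add(-1450, Add(Rational(-8, 3), Rational(-46, 3))), 3486) = Mul(Add(-1450, -18), 3486) = Mul(-1468, 3486) = -5117448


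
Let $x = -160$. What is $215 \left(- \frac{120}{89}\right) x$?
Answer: $\frac{4128000}{89} \approx 46382.0$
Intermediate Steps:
$215 \left(- \frac{120}{89}\right) x = 215 \left(- \frac{120}{89}\right) \left(-160\right) = \left(- \frac{25800}{89}\right) \left(-160\right) = \frac{4128000}{89}$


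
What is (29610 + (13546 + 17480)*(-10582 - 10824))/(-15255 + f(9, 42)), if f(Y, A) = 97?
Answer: 332056473/7579 ≈ 43813.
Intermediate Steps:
(29610 + (13546 + 17480)*(-10582 - 10824))/(-15255 + f(9, 42)) = (29610 + (13546 + 17480)*(-10582 - 10824))/(-15255 + 97) = (29610 + 31026*(-21406))/(-15158) = (29610 - 664142556)*(-1/15158) = -664112946*(-1/15158) = 332056473/7579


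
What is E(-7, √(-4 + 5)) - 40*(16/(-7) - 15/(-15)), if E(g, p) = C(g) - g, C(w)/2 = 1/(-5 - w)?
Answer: 416/7 ≈ 59.429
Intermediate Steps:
C(w) = 2/(-5 - w)
E(g, p) = -g - 2/(5 + g) (E(g, p) = -2/(5 + g) - g = -g - 2/(5 + g))
E(-7, √(-4 + 5)) - 40*(16/(-7) - 15/(-15)) = (-2 - 1*(-7)*(5 - 7))/(5 - 7) - 40*(16/(-7) - 15/(-15)) = (-2 - 1*(-7)*(-2))/(-2) - 40*(16*(-⅐) - 15*(-1/15)) = -(-2 - 14)/2 - 40*(-16/7 + 1) = -½*(-16) - 40*(-9/7) = 8 + 360/7 = 416/7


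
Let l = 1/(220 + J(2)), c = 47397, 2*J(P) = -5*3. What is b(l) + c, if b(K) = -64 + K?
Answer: 20116527/425 ≈ 47333.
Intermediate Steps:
J(P) = -15/2 (J(P) = (-5*3)/2 = (½)*(-15) = -15/2)
l = 2/425 (l = 1/(220 - 15/2) = 1/(425/2) = 2/425 ≈ 0.0047059)
b(l) + c = (-64 + 2/425) + 47397 = -27198/425 + 47397 = 20116527/425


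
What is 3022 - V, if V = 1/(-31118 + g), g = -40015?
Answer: 214963927/71133 ≈ 3022.0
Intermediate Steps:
V = -1/71133 (V = 1/(-31118 - 40015) = 1/(-71133) = -1/71133 ≈ -1.4058e-5)
3022 - V = 3022 - 1*(-1/71133) = 3022 + 1/71133 = 214963927/71133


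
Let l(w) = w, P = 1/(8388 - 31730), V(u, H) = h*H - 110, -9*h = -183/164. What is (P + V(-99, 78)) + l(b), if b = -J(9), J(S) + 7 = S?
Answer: -48965701/478511 ≈ -102.33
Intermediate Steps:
J(S) = -7 + S
h = 61/492 (h = -(-61)/(3*164) = -1/9*(-183/164) = 61/492 ≈ 0.12398)
b = -2 (b = -(-7 + 9) = -1*2 = -2)
V(u, H) = -110 + 61*H/492 (V(u, H) = 61*H/492 - 110 = -110 + 61*H/492)
P = -1/23342 (P = 1/(-23342) = -1/23342 ≈ -4.2841e-5)
(P + V(-99, 78)) + l(b) = (-1/23342 + (-110 + (61/492)*78)) - 2 = (-1/23342 + (-110 + 793/82)) - 2 = (-1/23342 - 8227/82) - 2 = -48008679/478511 - 2 = -48965701/478511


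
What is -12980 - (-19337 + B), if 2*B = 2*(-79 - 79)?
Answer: 6515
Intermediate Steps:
B = -158 (B = (2*(-79 - 79))/2 = (2*(-158))/2 = (½)*(-316) = -158)
-12980 - (-19337 + B) = -12980 - (-19337 - 158) = -12980 - 1*(-19495) = -12980 + 19495 = 6515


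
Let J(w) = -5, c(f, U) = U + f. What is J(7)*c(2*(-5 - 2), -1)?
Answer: 75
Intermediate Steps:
J(7)*c(2*(-5 - 2), -1) = -5*(-1 + 2*(-5 - 2)) = -5*(-1 + 2*(-7)) = -5*(-1 - 14) = -5*(-15) = 75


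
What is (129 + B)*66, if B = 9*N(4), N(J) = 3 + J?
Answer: 12672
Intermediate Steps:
B = 63 (B = 9*(3 + 4) = 9*7 = 63)
(129 + B)*66 = (129 + 63)*66 = 192*66 = 12672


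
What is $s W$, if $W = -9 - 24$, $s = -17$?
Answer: $561$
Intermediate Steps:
$W = -33$ ($W = -9 - 24 = -33$)
$s W = \left(-17\right) \left(-33\right) = 561$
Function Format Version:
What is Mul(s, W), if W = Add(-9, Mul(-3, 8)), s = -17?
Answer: 561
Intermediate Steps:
W = -33 (W = Add(-9, -24) = -33)
Mul(s, W) = Mul(-17, -33) = 561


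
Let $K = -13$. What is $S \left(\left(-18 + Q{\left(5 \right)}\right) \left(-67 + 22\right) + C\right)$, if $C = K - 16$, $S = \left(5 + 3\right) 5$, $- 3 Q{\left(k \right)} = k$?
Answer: $34240$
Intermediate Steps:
$Q{\left(k \right)} = - \frac{k}{3}$
$S = 40$ ($S = 8 \cdot 5 = 40$)
$C = -29$ ($C = -13 - 16 = -29$)
$S \left(\left(-18 + Q{\left(5 \right)}\right) \left(-67 + 22\right) + C\right) = 40 \left(\left(-18 - \frac{5}{3}\right) \left(-67 + 22\right) - 29\right) = 40 \left(\left(-18 - \frac{5}{3}\right) \left(-45\right) - 29\right) = 40 \left(\left(- \frac{59}{3}\right) \left(-45\right) - 29\right) = 40 \left(885 - 29\right) = 40 \cdot 856 = 34240$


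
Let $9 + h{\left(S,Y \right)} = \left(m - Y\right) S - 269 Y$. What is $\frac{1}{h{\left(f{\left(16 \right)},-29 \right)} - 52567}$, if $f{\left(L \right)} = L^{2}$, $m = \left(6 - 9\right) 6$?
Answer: $- \frac{1}{41959} \approx -2.3833 \cdot 10^{-5}$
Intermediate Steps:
$m = -18$ ($m = \left(6 - 9\right) 6 = \left(-3\right) 6 = -18$)
$h{\left(S,Y \right)} = -9 - 269 Y + S \left(-18 - Y\right)$ ($h{\left(S,Y \right)} = -9 + \left(\left(-18 - Y\right) S - 269 Y\right) = -9 + \left(S \left(-18 - Y\right) - 269 Y\right) = -9 + \left(- 269 Y + S \left(-18 - Y\right)\right) = -9 - 269 Y + S \left(-18 - Y\right)$)
$\frac{1}{h{\left(f{\left(16 \right)},-29 \right)} - 52567} = \frac{1}{\left(-9 - -7801 - 18 \cdot 16^{2} - 16^{2} \left(-29\right)\right) - 52567} = \frac{1}{\left(-9 + 7801 - 4608 - 256 \left(-29\right)\right) - 52567} = \frac{1}{\left(-9 + 7801 - 4608 + 7424\right) - 52567} = \frac{1}{10608 - 52567} = \frac{1}{-41959} = - \frac{1}{41959}$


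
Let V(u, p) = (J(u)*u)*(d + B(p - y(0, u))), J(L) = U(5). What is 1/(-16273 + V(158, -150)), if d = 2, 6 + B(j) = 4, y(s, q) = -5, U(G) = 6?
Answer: -1/16273 ≈ -6.1451e-5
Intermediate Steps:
J(L) = 6
B(j) = -2 (B(j) = -6 + 4 = -2)
V(u, p) = 0 (V(u, p) = (6*u)*(2 - 2) = (6*u)*0 = 0)
1/(-16273 + V(158, -150)) = 1/(-16273 + 0) = 1/(-16273) = -1/16273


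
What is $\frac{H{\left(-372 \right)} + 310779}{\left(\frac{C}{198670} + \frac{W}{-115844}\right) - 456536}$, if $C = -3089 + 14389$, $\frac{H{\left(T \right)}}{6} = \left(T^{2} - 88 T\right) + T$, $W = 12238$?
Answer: $- \frac{1536540305901858}{525352637354777} \approx -2.9248$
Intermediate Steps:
$H{\left(T \right)} = - 522 T + 6 T^{2}$ ($H{\left(T \right)} = 6 \left(\left(T^{2} - 88 T\right) + T\right) = 6 \left(T^{2} - 87 T\right) = - 522 T + 6 T^{2}$)
$C = 11300$
$\frac{H{\left(-372 \right)} + 310779}{\left(\frac{C}{198670} + \frac{W}{-115844}\right) - 456536} = \frac{6 \left(-372\right) \left(-87 - 372\right) + 310779}{\left(\frac{11300}{198670} + \frac{12238}{-115844}\right) - 456536} = \frac{6 \left(-372\right) \left(-459\right) + 310779}{\left(11300 \cdot \frac{1}{198670} + 12238 \left(- \frac{1}{115844}\right)\right) - 456536} = \frac{1024488 + 310779}{\left(\frac{1130}{19867} - \frac{6119}{57922}\right) - 456536} = \frac{1335267}{- \frac{56114313}{1150736374} - 456536} = \frac{1335267}{- \frac{525352637354777}{1150736374}} = 1335267 \left(- \frac{1150736374}{525352637354777}\right) = - \frac{1536540305901858}{525352637354777}$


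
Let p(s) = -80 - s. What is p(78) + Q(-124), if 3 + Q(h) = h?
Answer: -285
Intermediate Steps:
Q(h) = -3 + h
p(78) + Q(-124) = (-80 - 1*78) + (-3 - 124) = (-80 - 78) - 127 = -158 - 127 = -285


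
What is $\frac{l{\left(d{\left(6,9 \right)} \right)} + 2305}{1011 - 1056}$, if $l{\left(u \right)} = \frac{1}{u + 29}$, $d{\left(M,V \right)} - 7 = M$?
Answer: $- \frac{96811}{1890} \approx -51.223$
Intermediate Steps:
$d{\left(M,V \right)} = 7 + M$
$l{\left(u \right)} = \frac{1}{29 + u}$
$\frac{l{\left(d{\left(6,9 \right)} \right)} + 2305}{1011 - 1056} = \frac{\frac{1}{29 + \left(7 + 6\right)} + 2305}{1011 - 1056} = \frac{\frac{1}{29 + 13} + 2305}{-45} = \left(\frac{1}{42} + 2305\right) \left(- \frac{1}{45}\right) = \frac{96811}{42} \left(- \frac{1}{45}\right) = - \frac{96811}{1890}$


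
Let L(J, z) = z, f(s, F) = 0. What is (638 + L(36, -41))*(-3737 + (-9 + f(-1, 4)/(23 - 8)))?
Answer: -2236362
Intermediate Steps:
(638 + L(36, -41))*(-3737 + (-9 + f(-1, 4)/(23 - 8))) = (638 - 41)*(-3737 + (-9 + 0/(23 - 8))) = 597*(-3737 + (-9 + 0/15)) = 597*(-3737 + (-9 + (1/15)*0)) = 597*(-3737 + (-9 + 0)) = 597*(-3737 - 9) = 597*(-3746) = -2236362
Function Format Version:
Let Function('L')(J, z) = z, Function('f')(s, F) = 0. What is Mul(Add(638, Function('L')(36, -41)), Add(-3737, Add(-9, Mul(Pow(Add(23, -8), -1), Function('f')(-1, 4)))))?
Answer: -2236362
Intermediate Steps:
Mul(Add(638, Function('L')(36, -41)), Add(-3737, Add(-9, Mul(Pow(Add(23, -8), -1), Function('f')(-1, 4))))) = Mul(Add(638, -41), Add(-3737, Add(-9, Mul(Pow(Add(23, -8), -1), 0)))) = Mul(597, Add(-3737, Add(-9, Mul(Pow(15, -1), 0)))) = Mul(597, Add(-3737, Add(-9, Mul(Rational(1, 15), 0)))) = Mul(597, Add(-3737, Add(-9, 0))) = Mul(597, Add(-3737, -9)) = Mul(597, -3746) = -2236362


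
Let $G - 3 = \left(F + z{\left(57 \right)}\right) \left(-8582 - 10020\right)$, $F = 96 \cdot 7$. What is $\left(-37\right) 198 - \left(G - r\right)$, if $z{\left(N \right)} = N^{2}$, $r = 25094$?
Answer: $72956207$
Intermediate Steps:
$F = 672$
$G = -72938439$ ($G = 3 + \left(672 + 57^{2}\right) \left(-8582 - 10020\right) = 3 + \left(672 + 3249\right) \left(-18602\right) = 3 + 3921 \left(-18602\right) = 3 - 72938442 = -72938439$)
$\left(-37\right) 198 - \left(G - r\right) = \left(-37\right) 198 - \left(-72938439 - 25094\right) = -7326 - \left(-72938439 - 25094\right) = -7326 - -72963533 = -7326 + 72963533 = 72956207$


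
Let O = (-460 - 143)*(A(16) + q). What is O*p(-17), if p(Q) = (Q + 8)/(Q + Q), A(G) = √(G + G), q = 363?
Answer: -1970001/34 - 10854*√2/17 ≈ -58844.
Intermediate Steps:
A(G) = √2*√G (A(G) = √(2*G) = √2*√G)
p(Q) = (8 + Q)/(2*Q) (p(Q) = (8 + Q)/((2*Q)) = (8 + Q)*(1/(2*Q)) = (8 + Q)/(2*Q))
O = -218889 - 2412*√2 (O = (-460 - 143)*(√2*√16 + 363) = -603*(√2*4 + 363) = -603*(4*√2 + 363) = -603*(363 + 4*√2) = -218889 - 2412*√2 ≈ -2.2230e+5)
O*p(-17) = (-218889 - 2412*√2)*((½)*(8 - 17)/(-17)) = (-218889 - 2412*√2)*((½)*(-1/17)*(-9)) = (-218889 - 2412*√2)*(9/34) = -1970001/34 - 10854*√2/17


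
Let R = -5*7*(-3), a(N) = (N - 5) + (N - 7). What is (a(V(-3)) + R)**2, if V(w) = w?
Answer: 7569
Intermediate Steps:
a(N) = -12 + 2*N (a(N) = (-5 + N) + (-7 + N) = -12 + 2*N)
R = 105 (R = -35*(-3) = 105)
(a(V(-3)) + R)**2 = ((-12 + 2*(-3)) + 105)**2 = ((-12 - 6) + 105)**2 = (-18 + 105)**2 = 87**2 = 7569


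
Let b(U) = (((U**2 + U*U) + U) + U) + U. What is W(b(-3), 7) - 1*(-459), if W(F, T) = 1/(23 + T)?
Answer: 13771/30 ≈ 459.03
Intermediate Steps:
b(U) = 2*U**2 + 3*U (b(U) = (((U**2 + U**2) + U) + U) + U = ((2*U**2 + U) + U) + U = ((U + 2*U**2) + U) + U = (2*U + 2*U**2) + U = 2*U**2 + 3*U)
W(b(-3), 7) - 1*(-459) = 1/(23 + 7) - 1*(-459) = 1/30 + 459 = 13771/30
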